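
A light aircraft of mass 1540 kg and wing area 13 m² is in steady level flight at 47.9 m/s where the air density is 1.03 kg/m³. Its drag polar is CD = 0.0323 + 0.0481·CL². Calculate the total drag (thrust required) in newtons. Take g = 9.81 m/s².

D = 1210 N

Level flight ⇒ L = W = m·g = 1540 × 9.81 = 15107 N.
Dynamic pressure q = 0.5 × 1.03 × 47.9² = 1182 Pa.
Required CL = L/(qS) = 15107/(1182·13) = 0.9835.
CD = 0.0323 + 0.0481 × 0.9835² = 0.07882.
D = q·S·CD = 1182 × 13 × 0.07882 = 1211 N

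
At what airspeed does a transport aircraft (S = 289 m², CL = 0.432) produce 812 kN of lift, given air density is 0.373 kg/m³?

v = 187 m/s

L = ½ρv²S·CL ⇒ v = √(2L/(ρ·S·CL))
v = √(2 × 8.12×10^5 / (0.373 × 289 × 0.432)) = √34870 = 187 m/s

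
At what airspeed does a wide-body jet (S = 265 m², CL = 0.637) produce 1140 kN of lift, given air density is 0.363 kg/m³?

v = 193 m/s

L = ½ρv²S·CL ⇒ v = √(2L/(ρ·S·CL))
v = √(2 × 1.14×10^6 / (0.363 × 265 × 0.637)) = √37210 = 193 m/s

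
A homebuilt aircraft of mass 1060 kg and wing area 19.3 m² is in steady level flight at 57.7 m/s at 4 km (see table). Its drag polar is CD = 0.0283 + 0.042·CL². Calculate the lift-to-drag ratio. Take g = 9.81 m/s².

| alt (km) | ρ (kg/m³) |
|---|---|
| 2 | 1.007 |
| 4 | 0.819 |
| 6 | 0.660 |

At 4 km, from the table: ρ = 0.819 kg/m³.
Level flight ⇒ L = W = m·g = 1060 × 9.81 = 10399 N.
q = ½ρv² = ½ × 0.819 × 57.7² = 1363 Pa.
Required CL = L/(qS) = 10399/(1363·19.3) = 0.3952.
CD = 0.0283 + 0.042 × 0.3952² = 0.03486.
L/D = CL/CD = 0.3952 / 0.03486 = 11.3

L/D = 11.3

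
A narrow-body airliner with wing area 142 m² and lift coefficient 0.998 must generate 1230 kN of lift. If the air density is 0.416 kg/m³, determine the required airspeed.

L = ½ρv²S·CL ⇒ v = √(2L/(ρ·S·CL))
v = √(2 × 1.23×10^6 / (0.416 × 142 × 0.998)) = √41730 = 204 m/s

v = 204 m/s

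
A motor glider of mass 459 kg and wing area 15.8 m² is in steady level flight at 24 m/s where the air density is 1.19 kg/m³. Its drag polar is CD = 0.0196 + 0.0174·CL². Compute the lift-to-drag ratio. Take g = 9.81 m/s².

L/D = 26.3

Weight W = mg = 459 × 9.81 = 4502.8 N; in level flight L = W.
q = ½ρv² = ½ × 1.19 × 24² = 342.7 Pa.
CL = 2W/(ρv²S) = 2×4502.8/(1.19×24²×15.8) = 0.8315.
CD = 0.0196 + 0.0174 × 0.8315² = 0.03163.
L/D = CL/CD = 0.8315 / 0.03163 = 26.3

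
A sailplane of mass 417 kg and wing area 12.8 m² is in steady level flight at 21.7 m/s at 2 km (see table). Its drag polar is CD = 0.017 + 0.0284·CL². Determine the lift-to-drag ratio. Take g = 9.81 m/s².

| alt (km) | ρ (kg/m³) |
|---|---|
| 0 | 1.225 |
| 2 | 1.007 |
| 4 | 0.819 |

At 2 km, from the table: ρ = 1.007 kg/m³.
Level flight ⇒ L = W = m·g = 417 × 9.81 = 4090.8 N.
q = ½ρv² = ½ × 1.007 × 21.7² = 237.1 Pa.
CL = W/(q·S) = 4090.8 / (237.1 × 12.8) = 1.348.
CD = 0.017 + 0.0284 × 1.348² = 0.0686.
L/D = CL/CD = 1.348 / 0.0686 = 19.6

L/D = 19.6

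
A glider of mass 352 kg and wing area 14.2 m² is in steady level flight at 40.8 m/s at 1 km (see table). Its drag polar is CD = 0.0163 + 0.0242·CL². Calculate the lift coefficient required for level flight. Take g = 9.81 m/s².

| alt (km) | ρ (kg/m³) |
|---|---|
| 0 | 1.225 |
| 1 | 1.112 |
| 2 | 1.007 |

CL = 0.263

At 1 km, from the table: ρ = 1.112 kg/m³.
Weight W = mg = 352 × 9.81 = 3453.1 N; in level flight L = W.
q = ½ρv² = ½ × 1.112 × 40.8² = 925.5 Pa.
Required CL = L/(qS) = 3453.1/(925.5·14.2) = 0.2627.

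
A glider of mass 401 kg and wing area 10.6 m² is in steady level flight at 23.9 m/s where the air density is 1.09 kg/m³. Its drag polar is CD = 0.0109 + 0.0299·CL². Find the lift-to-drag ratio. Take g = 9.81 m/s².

L/D = 22.3

In steady level flight, lift balances weight: W = mg = 401 × 9.81 = 3933.8 N.
q = ½ρv² = ½ × 1.09 × 23.9² = 311.3 Pa.
Required CL = L/(qS) = 3933.8/(311.3·10.6) = 1.192.
CD = 0.0109 + 0.0299 × 1.192² = 0.05339.
L/D = CL/CD = 1.192 / 0.05339 = 22.3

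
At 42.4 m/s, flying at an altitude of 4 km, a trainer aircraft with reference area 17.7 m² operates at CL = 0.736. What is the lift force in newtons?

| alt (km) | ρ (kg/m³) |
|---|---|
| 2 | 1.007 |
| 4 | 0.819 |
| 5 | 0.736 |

L = 9590 N

At 4 km, from the table: ρ = 0.819 kg/m³.
Dynamic pressure q = ½ρv² = ½ × 0.819 × 42.4² = 736.2 Pa.
L = q·S·CL = 736.2 × 17.7 × 0.736 = 9590 N ≈ 9.59 kN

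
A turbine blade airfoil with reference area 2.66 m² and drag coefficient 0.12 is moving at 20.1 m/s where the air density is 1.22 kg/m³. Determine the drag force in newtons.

Dynamic pressure q = ½ρv² = ½ × 1.22 × 20.1² = 246.4 Pa.
D = q·S·CD = 246.4 × 2.66 × 0.12 = 78.7 N

D = 78.7 N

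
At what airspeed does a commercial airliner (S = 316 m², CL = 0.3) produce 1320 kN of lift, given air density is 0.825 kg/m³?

v = 184 m/s

L = ½ρv²S·CL ⇒ v = √(2L/(ρ·S·CL))
v = √(2 × 1.32×10^6 / (0.825 × 316 × 0.3)) = √33760 = 184 m/s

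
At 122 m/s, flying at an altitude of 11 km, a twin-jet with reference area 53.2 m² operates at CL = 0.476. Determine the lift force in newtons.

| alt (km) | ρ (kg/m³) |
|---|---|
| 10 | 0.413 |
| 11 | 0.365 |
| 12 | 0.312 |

L = 68800 N

At 11 km, from the table: ρ = 0.365 kg/m³.
L = ½ρv²S·CL = ½ × 0.365 × 122² × 53.2 × 0.476 = 68800 N ≈ 68.8 kN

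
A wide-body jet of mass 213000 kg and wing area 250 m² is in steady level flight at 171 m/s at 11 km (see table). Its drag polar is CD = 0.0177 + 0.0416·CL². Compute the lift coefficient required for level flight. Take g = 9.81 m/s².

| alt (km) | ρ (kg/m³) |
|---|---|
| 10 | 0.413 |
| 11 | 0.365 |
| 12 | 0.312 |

CL = 1.57

At 11 km, from the table: ρ = 0.365 kg/m³.
Weight W = mg = 213000 × 9.81 = 2.0895×10^6 N; in level flight L = W.
Dynamic pressure q = 0.5 × 0.365 × 171² = 5336 Pa.
CL = W/(q·S) = 2.0895×10^6 / (5336 × 250) = 1.566.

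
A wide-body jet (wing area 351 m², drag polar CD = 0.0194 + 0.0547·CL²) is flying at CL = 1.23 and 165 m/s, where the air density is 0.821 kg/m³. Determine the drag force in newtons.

CD = 0.0194 + 0.0547 × 1.23² = 0.1022
D = ½ρv²S·CD = ½ × 0.821 × 165² × 351 × 0.1022 = 4.01×10^5 N

D = 4.01×10^5 N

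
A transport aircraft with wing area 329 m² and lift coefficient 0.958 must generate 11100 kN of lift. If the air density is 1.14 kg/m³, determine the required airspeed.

L = ½ρv²S·CL ⇒ v = √(2L/(ρ·S·CL))
v = √(2 × 1.11×10^7 / (1.14 × 329 × 0.958)) = √61790 = 249 m/s

v = 249 m/s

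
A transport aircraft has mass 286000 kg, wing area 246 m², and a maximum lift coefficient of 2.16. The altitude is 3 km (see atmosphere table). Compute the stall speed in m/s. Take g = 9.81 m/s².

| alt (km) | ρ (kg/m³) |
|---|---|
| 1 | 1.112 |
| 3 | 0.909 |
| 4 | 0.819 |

V_stall = 108 m/s

At 3 km, from the table: ρ = 0.909 kg/m³.
Weight W = mg = 286000 × 9.81 = 2.806×10^6 N.
From L = ½ρV²S·CL,max = W: V_stall = √(2W/(ρSCL,max)) = √(2·2.806×10^6/(0.909·246·2.16))
V_stall = √11620 = 108 m/s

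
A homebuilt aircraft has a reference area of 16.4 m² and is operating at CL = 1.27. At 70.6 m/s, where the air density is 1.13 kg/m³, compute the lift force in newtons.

L = 58700 N

Dynamic pressure q = ½ρv² = ½ × 1.13 × 70.6² = 2816 Pa.
L = q·S·CL = 2816 × 16.4 × 1.27 = 58700 N ≈ 58.7 kN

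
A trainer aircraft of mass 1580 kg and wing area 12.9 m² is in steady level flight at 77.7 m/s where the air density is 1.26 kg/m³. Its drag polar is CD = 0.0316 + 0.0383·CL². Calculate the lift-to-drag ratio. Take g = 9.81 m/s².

Level flight ⇒ L = W = m·g = 1580 × 9.81 = 15500 N.
q = ½ρv² = ½ × 1.26 × 77.7² = 3803 Pa.
CL = 2W/(ρv²S) = 2×15500/(1.26×77.7²×12.9) = 0.3159.
CD = 0.0316 + 0.0383 × 0.3159² = 0.03542.
L/D = CL/CD = 0.3159 / 0.03542 = 8.92

L/D = 8.92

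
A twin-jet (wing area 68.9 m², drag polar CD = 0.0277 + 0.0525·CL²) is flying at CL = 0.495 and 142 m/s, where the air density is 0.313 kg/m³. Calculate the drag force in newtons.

D = 8820 N

CD = 0.0277 + 0.0525 × 0.495² = 0.04056
D = ½ρv²S·CD = ½ × 0.313 × 142² × 68.9 × 0.04056 = 8820 N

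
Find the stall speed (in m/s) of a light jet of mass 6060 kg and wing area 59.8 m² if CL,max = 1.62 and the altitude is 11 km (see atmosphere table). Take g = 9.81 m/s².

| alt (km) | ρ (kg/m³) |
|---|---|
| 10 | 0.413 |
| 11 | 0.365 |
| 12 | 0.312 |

V_stall = 58 m/s

At 11 km, from the table: ρ = 0.365 kg/m³.
Stall occurs when L = W at CL,max. W = mg = 6060 × 9.81 = 59450 N.
From L = ½ρV²S·CL,max = W: V_stall = √(2W/(ρSCL,max)) = √(2·59450/(0.365·59.8·1.62))
V_stall = √3363 = 58 m/s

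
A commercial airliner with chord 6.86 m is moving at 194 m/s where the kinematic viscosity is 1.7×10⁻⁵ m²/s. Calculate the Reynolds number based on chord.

Re = 7.83×10^7

Re = v·c/ν = 194 × 6.86 / (1.7×10⁻⁵) = 7.83×10^7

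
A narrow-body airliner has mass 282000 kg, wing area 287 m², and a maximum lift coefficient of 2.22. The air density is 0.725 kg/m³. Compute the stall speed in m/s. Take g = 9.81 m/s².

At stall, lift equals weight: L = W = m·g = 282000 × 9.81 = 2.766×10^6 N.
From L = ½ρV²S·CL,max = W: V_stall = √(2W/(ρSCL,max)) = √(2·2.766×10^6/(0.725·287·2.22))
V_stall = √11980 = 109 m/s

V_stall = 109 m/s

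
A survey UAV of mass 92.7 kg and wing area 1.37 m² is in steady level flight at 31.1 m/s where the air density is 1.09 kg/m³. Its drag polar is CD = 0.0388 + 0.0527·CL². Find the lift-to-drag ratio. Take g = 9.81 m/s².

L/D = 10.3

In steady level flight, lift balances weight: W = mg = 92.7 × 9.81 = 909.39 N.
q = ½ρv² = ½ × 1.09 × 31.1² = 527.1 Pa.
Required CL = L/(qS) = 909.39/(527.1·1.37) = 1.259.
CD = 0.0388 + 0.0527 × 1.259² = 0.1224.
L/D = CL/CD = 1.259 / 0.1224 = 10.3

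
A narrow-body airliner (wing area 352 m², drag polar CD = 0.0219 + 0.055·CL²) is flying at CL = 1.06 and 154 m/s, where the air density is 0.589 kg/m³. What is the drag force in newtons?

D = 2.06×10^5 N

CD = 0.0219 + 0.055 × 1.06² = 0.0837
D = ½ρv²S·CD = ½ × 0.589 × 154² × 352 × 0.0837 = 2.06×10^5 N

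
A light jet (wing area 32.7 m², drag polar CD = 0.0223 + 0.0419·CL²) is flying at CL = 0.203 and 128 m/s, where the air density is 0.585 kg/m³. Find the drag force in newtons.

D = 3770 N

CD = 0.0223 + 0.0419 × 0.203² = 0.02403
D = ½ρv²S·CD = ½ × 0.585 × 128² × 32.7 × 0.02403 = 3770 N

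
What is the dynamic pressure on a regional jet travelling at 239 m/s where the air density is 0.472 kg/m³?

q = 13500 Pa

q = ½ρv² = ½ × 0.472 × 239² = 13500 Pa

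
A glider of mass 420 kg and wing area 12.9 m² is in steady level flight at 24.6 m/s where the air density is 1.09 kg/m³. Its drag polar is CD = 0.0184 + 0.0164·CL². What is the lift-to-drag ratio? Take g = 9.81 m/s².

L/D = 28.7

Level flight ⇒ L = W = m·g = 420 × 9.81 = 4120.2 N.
q = ½ρv² = ½ × 1.09 × 24.6² = 329.8 Pa.
CL = W/(q·S) = 4120.2 / (329.8 × 12.9) = 0.9684.
CD = 0.0184 + 0.0164 × 0.9684² = 0.03378.
L/D = CL/CD = 0.9684 / 0.03378 = 28.7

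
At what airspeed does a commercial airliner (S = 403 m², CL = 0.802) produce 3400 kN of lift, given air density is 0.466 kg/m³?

v = 212 m/s

L = ½ρv²S·CL ⇒ v = √(2L/(ρ·S·CL))
v = √(2 × 3.4×10^6 / (0.466 × 403 × 0.802)) = √45150 = 212 m/s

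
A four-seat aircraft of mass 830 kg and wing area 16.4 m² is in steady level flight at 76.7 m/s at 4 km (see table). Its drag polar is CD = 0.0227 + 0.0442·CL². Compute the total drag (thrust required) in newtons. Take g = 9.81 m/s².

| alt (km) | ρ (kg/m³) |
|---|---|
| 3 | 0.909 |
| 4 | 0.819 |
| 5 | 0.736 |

At 4 km, from the table: ρ = 0.819 kg/m³.
Weight W = mg = 830 × 9.81 = 8142.3 N; in level flight L = W.
q = ½ρv² = ½ × 0.819 × 76.7² = 2409 Pa.
Required CL = L/(qS) = 8142.3/(2409·16.4) = 0.2061.
CD = 0.0227 + 0.0442 × 0.2061² = 0.02458.
D = q·S·CD = 2409 × 16.4 × 0.02458 = 971 N

D = 971 N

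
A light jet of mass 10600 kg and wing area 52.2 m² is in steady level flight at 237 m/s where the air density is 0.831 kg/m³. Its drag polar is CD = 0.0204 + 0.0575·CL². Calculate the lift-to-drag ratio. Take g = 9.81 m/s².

Level flight ⇒ L = W = m·g = 10600 × 9.81 = 1.0399×10^5 N.
q = ½ρv² = ½ × 0.831 × 237² = 23340 Pa.
Required CL = L/(qS) = 1.0399×10^5/(23340·52.2) = 0.08536.
CD = 0.0204 + 0.0575 × 0.08536² = 0.02082.
L/D = CL/CD = 0.08536 / 0.02082 = 4.1

L/D = 4.1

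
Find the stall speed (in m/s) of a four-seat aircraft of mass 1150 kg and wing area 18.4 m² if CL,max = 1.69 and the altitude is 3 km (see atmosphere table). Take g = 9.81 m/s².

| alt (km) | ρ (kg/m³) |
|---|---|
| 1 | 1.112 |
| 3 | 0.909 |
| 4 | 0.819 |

V_stall = 28.3 m/s

At 3 km, from the table: ρ = 0.909 kg/m³.
At stall, lift equals weight: L = W = m·g = 1150 × 9.81 = 11280 N.
From L = ½ρV²S·CL,max = W: V_stall = √(2W/(ρSCL,max)) = √(2·11280/(0.909·18.4·1.69))
V_stall = √798.2 = 28.3 m/s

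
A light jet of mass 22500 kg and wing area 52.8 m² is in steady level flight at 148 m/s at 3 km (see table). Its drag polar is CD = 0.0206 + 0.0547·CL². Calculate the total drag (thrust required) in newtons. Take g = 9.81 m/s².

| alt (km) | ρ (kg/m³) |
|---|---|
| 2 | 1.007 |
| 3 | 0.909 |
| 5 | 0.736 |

D = 15900 N

At 3 km, from the table: ρ = 0.909 kg/m³.
Level flight ⇒ L = W = m·g = 22500 × 9.81 = 2.2072×10^5 N.
Dynamic pressure q = 0.5 × 0.909 × 148² = 9955 Pa.
CL = W/(q·S) = 2.2072×10^5 / (9955 × 52.8) = 0.4199.
CD = 0.0206 + 0.0547 × 0.4199² = 0.03025.
D = q·S·CD = 9955 × 52.8 × 0.03025 = 15900 N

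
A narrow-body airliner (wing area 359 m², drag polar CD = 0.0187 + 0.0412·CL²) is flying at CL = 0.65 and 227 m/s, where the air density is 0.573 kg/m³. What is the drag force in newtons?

D = 1.91×10^5 N

CD = 0.0187 + 0.0412 × 0.65² = 0.03611
D = ½ρv²S·CD = ½ × 0.573 × 227² × 359 × 0.03611 = 1.91×10^5 N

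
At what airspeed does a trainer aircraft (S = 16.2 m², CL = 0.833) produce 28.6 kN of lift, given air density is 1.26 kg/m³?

v = 58 m/s

L = ½ρv²S·CL ⇒ v = √(2L/(ρ·S·CL))
v = √(2 × 28600 / (1.26 × 16.2 × 0.833)) = √3364 = 58 m/s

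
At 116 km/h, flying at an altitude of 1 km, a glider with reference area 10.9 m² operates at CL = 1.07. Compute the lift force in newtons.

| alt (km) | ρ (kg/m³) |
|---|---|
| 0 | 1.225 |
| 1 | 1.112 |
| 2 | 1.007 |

L = 6730 N

At 1 km, from the table: ρ = 1.112 kg/m³.
Convert speed: v = 116 km/h ÷ 3.6 = 32.22 m/s.
Dynamic pressure q = ½ρv² = ½ × 1.112 × 32.22² = 577.3 Pa.
L = q·S·CL = 577.3 × 10.9 × 1.07 = 6730 N ≈ 6.73 kN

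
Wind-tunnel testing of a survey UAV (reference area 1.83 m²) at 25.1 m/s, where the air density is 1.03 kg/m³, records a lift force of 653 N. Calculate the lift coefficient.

From L = ½ρv²S·CL, rearranging gives CL = 2L/(ρv²S).
CL = 2 × 653 / (1.03 × 25.1² × 1.83) = 1.1

CL = 1.1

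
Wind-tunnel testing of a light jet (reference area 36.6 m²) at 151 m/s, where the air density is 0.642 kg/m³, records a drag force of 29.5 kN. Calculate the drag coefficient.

CD = 0.11

From D = ½ρv²S·CD, rearranging gives CD = 2D/(ρv²S).
CD = 2 × 29500 / (0.642 × 151² × 36.6) = 0.11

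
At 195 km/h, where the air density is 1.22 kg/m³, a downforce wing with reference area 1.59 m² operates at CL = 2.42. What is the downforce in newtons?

L = 6890 N

Convert speed: v = 195 km/h ÷ 3.6 = 54.17 m/s.
Dynamic pressure q = ½ρv² = ½ × 1.22 × 54.17² = 1790 Pa.
L = q·S·CL = 1790 × 1.59 × 2.42 = 6890 N ≈ 6.89 kN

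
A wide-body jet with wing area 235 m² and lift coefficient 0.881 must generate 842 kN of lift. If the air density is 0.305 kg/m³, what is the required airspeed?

v = 163 m/s

L = ½ρv²S·CL ⇒ v = √(2L/(ρ·S·CL))
v = √(2 × 8.42×10^5 / (0.305 × 235 × 0.881)) = √26670 = 163 m/s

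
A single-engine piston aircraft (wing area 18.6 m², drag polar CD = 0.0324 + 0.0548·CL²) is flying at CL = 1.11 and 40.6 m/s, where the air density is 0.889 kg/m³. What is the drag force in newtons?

CD = 0.0324 + 0.0548 × 1.11² = 0.09992
D = ½ρv²S·CD = ½ × 0.889 × 40.6² × 18.6 × 0.09992 = 1360 N

D = 1360 N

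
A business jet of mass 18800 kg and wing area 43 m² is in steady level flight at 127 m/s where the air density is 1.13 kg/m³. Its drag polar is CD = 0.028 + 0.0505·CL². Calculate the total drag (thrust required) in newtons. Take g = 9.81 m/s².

D = 15400 N

In steady level flight, lift balances weight: W = mg = 18800 × 9.81 = 1.8443×10^5 N.
Dynamic pressure q = 0.5 × 1.13 × 127² = 9113 Pa.
CL = W/(q·S) = 1.8443×10^5 / (9113 × 43) = 0.4707.
CD = 0.028 + 0.0505 × 0.4707² = 0.03919.
D = q·S·CD = 9113 × 43 × 0.03919 = 15360 N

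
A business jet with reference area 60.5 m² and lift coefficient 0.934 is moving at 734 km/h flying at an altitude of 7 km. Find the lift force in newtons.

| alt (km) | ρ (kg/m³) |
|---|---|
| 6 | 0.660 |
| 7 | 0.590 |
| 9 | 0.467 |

At 7 km, from the table: ρ = 0.590 kg/m³.
Convert speed: v = 734 km/h ÷ 3.6 = 203.9 m/s.
L = ½ρv²S·CL = ½ × 0.59 × 203.9² × 60.5 × 0.934 = 6.93×10^5 N ≈ 693 kN

L = 6.93×10^5 N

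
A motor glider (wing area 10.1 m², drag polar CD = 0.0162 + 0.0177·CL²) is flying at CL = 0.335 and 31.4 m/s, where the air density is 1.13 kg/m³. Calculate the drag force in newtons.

D = 102 N

CD = 0.0162 + 0.0177 × 0.335² = 0.01819
D = ½ρv²S·CD = ½ × 1.13 × 31.4² × 10.1 × 0.01819 = 102 N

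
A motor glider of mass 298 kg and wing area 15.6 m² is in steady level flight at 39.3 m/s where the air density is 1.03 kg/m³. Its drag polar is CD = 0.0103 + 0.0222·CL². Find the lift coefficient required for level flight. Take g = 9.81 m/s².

Level flight ⇒ L = W = m·g = 298 × 9.81 = 2923.4 N.
q = ½ρv² = ½ × 1.03 × 39.3² = 795.4 Pa.
CL = 2W/(ρv²S) = 2×2923.4/(1.03×39.3²×15.6) = 0.2356.

CL = 0.236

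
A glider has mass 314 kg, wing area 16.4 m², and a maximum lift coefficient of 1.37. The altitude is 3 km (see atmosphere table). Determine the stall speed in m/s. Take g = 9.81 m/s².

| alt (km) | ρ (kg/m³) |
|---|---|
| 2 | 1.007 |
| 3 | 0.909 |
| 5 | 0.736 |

V_stall = 17.4 m/s

At 3 km, from the table: ρ = 0.909 kg/m³.
Stall occurs when L = W at CL,max. W = mg = 314 × 9.81 = 3080 N.
From L = ½ρV²S·CL,max = W: V_stall = √(2W/(ρSCL,max)) = √(2·3080/(0.909·16.4·1.37))
V_stall = √301.6 = 17.4 m/s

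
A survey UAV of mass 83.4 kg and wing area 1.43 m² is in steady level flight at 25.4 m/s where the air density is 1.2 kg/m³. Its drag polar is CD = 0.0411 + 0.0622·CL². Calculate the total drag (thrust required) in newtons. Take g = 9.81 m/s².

D = 98 N

In steady level flight, lift balances weight: W = mg = 83.4 × 9.81 = 818.15 N.
Dynamic pressure q = 0.5 × 1.2 × 25.4² = 387.1 Pa.
CL = 2W/(ρv²S) = 2×818.15/(1.2×25.4²×1.43) = 1.478.
CD = 0.0411 + 0.0622 × 1.478² = 0.177.
D = q·S·CD = 387.1 × 1.43 × 0.177 = 97.97 N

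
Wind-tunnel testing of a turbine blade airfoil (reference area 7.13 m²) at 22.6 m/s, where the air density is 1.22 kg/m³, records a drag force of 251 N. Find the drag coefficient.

From D = ½ρv²S·CD, rearranging gives CD = 2D/(ρv²S).
CD = 2 × 251 / (1.22 × 22.6² × 7.13) = 0.113

CD = 0.113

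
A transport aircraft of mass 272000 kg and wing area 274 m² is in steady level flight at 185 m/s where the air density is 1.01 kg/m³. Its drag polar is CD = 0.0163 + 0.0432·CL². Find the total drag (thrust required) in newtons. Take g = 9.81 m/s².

In steady level flight, lift balances weight: W = mg = 272000 × 9.81 = 2.6683×10^6 N.
q = ½ρv² = ½ × 1.01 × 185² = 17280 Pa.
Required CL = L/(qS) = 2.6683×10^6/(17280·274) = 0.5634.
CD = 0.0163 + 0.0432 × 0.5634² = 0.03001.
D = q·S·CD = 17280 × 274 × 0.03001 = 1.421×10^5 N

D = 1.42×10^5 N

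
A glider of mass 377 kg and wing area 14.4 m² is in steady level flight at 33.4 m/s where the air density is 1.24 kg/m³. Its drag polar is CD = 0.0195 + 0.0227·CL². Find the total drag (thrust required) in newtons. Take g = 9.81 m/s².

Level flight ⇒ L = W = m·g = 377 × 9.81 = 3698.4 N.
q = ½ρv² = ½ × 1.24 × 33.4² = 691.6 Pa.
CL = 2W/(ρv²S) = 2×3698.4/(1.24×33.4²×14.4) = 0.3713.
CD = 0.0195 + 0.0227 × 0.3713² = 0.02263.
D = q·S·CD = 691.6 × 14.4 × 0.02263 = 225.4 N

D = 225 N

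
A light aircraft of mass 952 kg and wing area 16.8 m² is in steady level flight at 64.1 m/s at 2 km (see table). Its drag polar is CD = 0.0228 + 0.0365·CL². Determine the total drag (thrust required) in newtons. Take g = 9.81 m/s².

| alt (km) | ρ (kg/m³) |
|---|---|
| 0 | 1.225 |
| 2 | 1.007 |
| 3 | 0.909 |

D = 884 N

At 2 km, from the table: ρ = 1.007 kg/m³.
Level flight ⇒ L = W = m·g = 952 × 9.81 = 9339.1 N.
q = ½ρv² = ½ × 1.007 × 64.1² = 2069 Pa.
CL = W/(q·S) = 9339.1 / (2069 × 16.8) = 0.2687.
CD = 0.0228 + 0.0365 × 0.2687² = 0.02544.
D = q·S·CD = 2069 × 16.8 × 0.02544 = 884 N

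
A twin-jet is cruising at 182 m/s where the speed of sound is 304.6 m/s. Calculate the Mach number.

M = v/a = 182 / 304.6 = 0.598

M = 0.598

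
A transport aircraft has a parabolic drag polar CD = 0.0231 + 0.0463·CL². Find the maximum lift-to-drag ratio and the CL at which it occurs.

For CD = CD0 + K·CL², (L/D)max occurs at CL* = √(CD0/K) and equals 1/(2√(K·CD0)).
(L/D)max = 1/(2√(0.0463 × 0.0231)) = 1/(2 × 0.0327) = 15.3
CL* = √(0.0231/0.0463) = 0.706

(L/D)max = 15.3, at CL = 0.706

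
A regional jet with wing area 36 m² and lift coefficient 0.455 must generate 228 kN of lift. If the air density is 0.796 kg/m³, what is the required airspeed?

v = 187 m/s

L = ½ρv²S·CL ⇒ v = √(2L/(ρ·S·CL))
v = √(2 × 2.28×10^5 / (0.796 × 36 × 0.455)) = √34970 = 187 m/s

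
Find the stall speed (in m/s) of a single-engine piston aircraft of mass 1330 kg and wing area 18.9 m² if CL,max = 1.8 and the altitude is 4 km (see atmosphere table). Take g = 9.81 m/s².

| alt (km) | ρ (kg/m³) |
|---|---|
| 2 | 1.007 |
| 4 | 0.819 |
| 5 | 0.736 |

At 4 km, from the table: ρ = 0.819 kg/m³.
Stall occurs when L = W at CL,max. W = mg = 1330 × 9.81 = 13050 N.
V_stall = √(2W/(ρ·S·CL,max)) = √(2 × 13050 / (0.819 × 18.9 × 1.8))
V_stall = √936.6 = 30.6 m/s

V_stall = 30.6 m/s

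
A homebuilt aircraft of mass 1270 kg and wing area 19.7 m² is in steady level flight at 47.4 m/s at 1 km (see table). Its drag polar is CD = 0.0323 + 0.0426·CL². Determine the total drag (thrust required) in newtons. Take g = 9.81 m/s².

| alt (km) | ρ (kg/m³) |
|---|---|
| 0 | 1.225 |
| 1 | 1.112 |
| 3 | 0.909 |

At 1 km, from the table: ρ = 1.112 kg/m³.
In steady level flight, lift balances weight: W = mg = 1270 × 9.81 = 12459 N.
Dynamic pressure q = 0.5 × 1.112 × 47.4² = 1249 Pa.
CL = 2W/(ρv²S) = 2×12459/(1.112×47.4²×19.7) = 0.5063.
CD = 0.0323 + 0.0426 × 0.5063² = 0.04322.
D = q·S·CD = 1249 × 19.7 × 0.04322 = 1064 N

D = 1060 N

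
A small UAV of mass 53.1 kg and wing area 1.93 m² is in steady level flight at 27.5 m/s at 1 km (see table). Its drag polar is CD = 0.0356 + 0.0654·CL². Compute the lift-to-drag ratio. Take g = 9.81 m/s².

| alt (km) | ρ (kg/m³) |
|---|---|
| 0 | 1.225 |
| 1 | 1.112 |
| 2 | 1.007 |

At 1 km, from the table: ρ = 1.112 kg/m³.
In steady level flight, lift balances weight: W = mg = 53.1 × 9.81 = 520.91 N.
Dynamic pressure q = 0.5 × 1.112 × 27.5² = 420.5 Pa.
CL = W/(q·S) = 520.91 / (420.5 × 1.93) = 0.6419.
CD = 0.0356 + 0.0654 × 0.6419² = 0.06255.
L/D = CL/CD = 0.6419 / 0.06255 = 10.3

L/D = 10.3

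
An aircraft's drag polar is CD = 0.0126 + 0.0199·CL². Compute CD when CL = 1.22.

CD = 0.0126 + 0.0199 × 1.22² = 0.0126 + 0.02962 = 0.0422

CD = 0.0422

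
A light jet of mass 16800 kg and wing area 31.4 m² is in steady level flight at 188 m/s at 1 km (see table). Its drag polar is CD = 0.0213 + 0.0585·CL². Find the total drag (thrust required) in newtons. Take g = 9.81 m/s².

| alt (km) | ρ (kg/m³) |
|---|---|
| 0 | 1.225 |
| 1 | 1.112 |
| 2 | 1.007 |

At 1 km, from the table: ρ = 1.112 kg/m³.
Weight W = mg = 16800 × 9.81 = 1.6481×10^5 N; in level flight L = W.
Dynamic pressure q = 0.5 × 1.112 × 188² = 19650 Pa.
Required CL = L/(qS) = 1.6481×10^5/(19650·31.4) = 0.2671.
CD = 0.0213 + 0.0585 × 0.2671² = 0.02547.
D = q·S·CD = 19650 × 31.4 × 0.02547 = 15720 N

D = 15700 N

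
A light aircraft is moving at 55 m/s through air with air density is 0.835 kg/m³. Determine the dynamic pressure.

q = ½ρv² = ½ × 0.835 × 55² = 1260 Pa

q = 1260 Pa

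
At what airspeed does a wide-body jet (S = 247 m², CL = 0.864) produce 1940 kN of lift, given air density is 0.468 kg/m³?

L = ½ρv²S·CL ⇒ v = √(2L/(ρ·S·CL))
v = √(2 × 1.94×10^6 / (0.468 × 247 × 0.864)) = √38850 = 197 m/s

v = 197 m/s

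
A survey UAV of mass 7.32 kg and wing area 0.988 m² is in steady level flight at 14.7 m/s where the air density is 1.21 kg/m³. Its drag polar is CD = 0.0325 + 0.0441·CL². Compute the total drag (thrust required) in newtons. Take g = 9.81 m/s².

In steady level flight, lift balances weight: W = mg = 7.32 × 9.81 = 71.809 N.
Dynamic pressure q = 0.5 × 1.21 × 14.7² = 130.7 Pa.
CL = 2W/(ρv²S) = 2×71.809/(1.21×14.7²×0.988) = 0.5559.
CD = 0.0325 + 0.0441 × 0.5559² = 0.04613.
D = q·S·CD = 130.7 × 0.988 × 0.04613 = 5.958 N

D = 5.96 N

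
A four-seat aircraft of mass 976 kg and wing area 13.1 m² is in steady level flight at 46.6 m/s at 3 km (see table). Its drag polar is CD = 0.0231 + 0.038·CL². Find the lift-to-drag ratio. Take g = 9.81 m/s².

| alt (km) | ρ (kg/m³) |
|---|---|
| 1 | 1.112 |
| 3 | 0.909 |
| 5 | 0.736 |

At 3 km, from the table: ρ = 0.909 kg/m³.
In steady level flight, lift balances weight: W = mg = 976 × 9.81 = 9574.6 N.
q = ½ρv² = ½ × 0.909 × 46.6² = 987 Pa.
CL = 2W/(ρv²S) = 2×9574.6/(0.909×46.6²×13.1) = 0.7405.
CD = 0.0231 + 0.038 × 0.7405² = 0.04394.
L/D = CL/CD = 0.7405 / 0.04394 = 16.9

L/D = 16.9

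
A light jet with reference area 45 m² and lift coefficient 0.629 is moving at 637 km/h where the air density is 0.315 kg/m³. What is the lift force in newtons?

L = 1.4×10^5 N

Convert speed: v = 637 km/h ÷ 3.6 = 176.9 m/s.
L = ½ρv²S·CL = ½ × 0.315 × 176.9² × 45 × 0.629 = 1.4×10^5 N ≈ 140 kN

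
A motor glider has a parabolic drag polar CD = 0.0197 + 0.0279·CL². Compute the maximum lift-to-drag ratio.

For CD = CD0 + K·CL², (L/D)max occurs at CL* = √(CD0/K) and equals 1/(2√(K·CD0)).
(L/D)max = 1/(2√(0.0279 × 0.0197)) = 1/(2 × 0.02344) = 21.3

(L/D)max = 21.3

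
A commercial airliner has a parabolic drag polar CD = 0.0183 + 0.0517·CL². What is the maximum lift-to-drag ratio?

(L/D)max = 16.3

For CD = CD0 + K·CL², (L/D)max occurs at CL* = √(CD0/K) and equals 1/(2√(K·CD0)).
(L/D)max = 1/(2√(0.0517 × 0.0183)) = 1/(2 × 0.03076) = 16.3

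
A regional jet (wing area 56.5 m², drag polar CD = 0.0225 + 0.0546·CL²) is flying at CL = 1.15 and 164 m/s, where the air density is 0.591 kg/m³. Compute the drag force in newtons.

CD = 0.0225 + 0.0546 × 1.15² = 0.09471
D = ½ρv²S·CD = ½ × 0.591 × 164² × 56.5 × 0.09471 = 42500 N

D = 42500 N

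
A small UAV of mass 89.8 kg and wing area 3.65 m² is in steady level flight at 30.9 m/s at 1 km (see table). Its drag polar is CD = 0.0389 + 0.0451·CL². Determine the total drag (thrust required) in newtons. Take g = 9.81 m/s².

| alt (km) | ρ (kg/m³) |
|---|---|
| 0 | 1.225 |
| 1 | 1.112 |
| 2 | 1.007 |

D = 93.4 N

At 1 km, from the table: ρ = 1.112 kg/m³.
In steady level flight, lift balances weight: W = mg = 89.8 × 9.81 = 880.94 N.
q = ½ρv² = ½ × 1.112 × 30.9² = 530.9 Pa.
CL = W/(q·S) = 880.94 / (530.9 × 3.65) = 0.4546.
CD = 0.0389 + 0.0451 × 0.4546² = 0.04822.
D = q·S·CD = 530.9 × 3.65 × 0.04822 = 93.44 N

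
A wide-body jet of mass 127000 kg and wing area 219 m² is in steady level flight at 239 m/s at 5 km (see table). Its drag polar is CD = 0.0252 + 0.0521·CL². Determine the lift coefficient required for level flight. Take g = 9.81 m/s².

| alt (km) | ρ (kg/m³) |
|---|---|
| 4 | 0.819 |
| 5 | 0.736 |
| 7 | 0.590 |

At 5 km, from the table: ρ = 0.736 kg/m³.
Level flight ⇒ L = W = m·g = 127000 × 9.81 = 1.2459×10^6 N.
q = ½ρv² = ½ × 0.736 × 239² = 21020 Pa.
Required CL = L/(qS) = 1.2459×10^6/(21020·219) = 0.2706.

CL = 0.271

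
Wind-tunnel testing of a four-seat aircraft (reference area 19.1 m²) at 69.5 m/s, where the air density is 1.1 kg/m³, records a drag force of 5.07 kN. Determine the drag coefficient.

CD = 0.0999

From D = ½ρv²S·CD, rearranging gives CD = 2D/(ρv²S).
CD = 2 × 5070 / (1.1 × 69.5² × 19.1) = 0.0999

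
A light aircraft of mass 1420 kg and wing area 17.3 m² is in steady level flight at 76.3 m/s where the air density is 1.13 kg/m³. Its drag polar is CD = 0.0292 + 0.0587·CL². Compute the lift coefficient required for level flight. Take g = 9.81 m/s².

Weight W = mg = 1420 × 9.81 = 13930 N; in level flight L = W.
q = ½ρv² = ½ × 1.13 × 76.3² = 3289 Pa.
CL = 2W/(ρv²S) = 2×13930/(1.13×76.3²×17.3) = 0.2448.

CL = 0.245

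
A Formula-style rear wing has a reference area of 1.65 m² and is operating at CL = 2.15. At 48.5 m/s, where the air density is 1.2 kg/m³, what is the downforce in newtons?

L = ½ρv²S·CL = ½ × 1.2 × 48.5² × 1.65 × 2.15 = 5010 N ≈ 5.01 kN

L = 5010 N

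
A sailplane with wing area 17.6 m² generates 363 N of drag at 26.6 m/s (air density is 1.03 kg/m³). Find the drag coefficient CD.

CD = 0.0566

From D = ½ρv²S·CD, rearranging gives CD = 2D/(ρv²S).
CD = 2 × 363 / (1.03 × 26.6² × 17.6) = 0.0566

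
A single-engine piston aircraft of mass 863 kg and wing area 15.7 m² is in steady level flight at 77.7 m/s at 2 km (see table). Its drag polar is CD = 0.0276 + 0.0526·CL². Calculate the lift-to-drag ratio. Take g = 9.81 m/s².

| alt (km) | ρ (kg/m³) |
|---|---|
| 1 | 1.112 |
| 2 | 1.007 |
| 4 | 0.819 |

L/D = 6.06

At 2 km, from the table: ρ = 1.007 kg/m³.
In steady level flight, lift balances weight: W = mg = 863 × 9.81 = 8466 N.
Dynamic pressure q = 0.5 × 1.007 × 77.7² = 3040 Pa.
CL = W/(q·S) = 8466 / (3040 × 15.7) = 0.1774.
CD = 0.0276 + 0.0526 × 0.1774² = 0.02926.
L/D = CL/CD = 0.1774 / 0.02926 = 6.06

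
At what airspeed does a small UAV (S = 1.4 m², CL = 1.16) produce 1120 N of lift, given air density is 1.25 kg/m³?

L = ½ρv²S·CL ⇒ v = √(2L/(ρ·S·CL))
v = √(2 × 1120 / (1.25 × 1.4 × 1.16)) = √1103 = 33.2 m/s

v = 33.2 m/s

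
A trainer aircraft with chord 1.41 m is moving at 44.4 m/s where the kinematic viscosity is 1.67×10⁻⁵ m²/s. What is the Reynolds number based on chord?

Re = 3.75×10^6

Re = v·c/ν = 44.4 × 1.41 / (1.67×10⁻⁵) = 3.75×10^6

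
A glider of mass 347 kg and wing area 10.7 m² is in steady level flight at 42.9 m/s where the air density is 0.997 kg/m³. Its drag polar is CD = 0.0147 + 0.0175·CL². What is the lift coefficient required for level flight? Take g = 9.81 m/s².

In steady level flight, lift balances weight: W = mg = 347 × 9.81 = 3404.1 N.
Dynamic pressure q = 0.5 × 0.997 × 42.9² = 917.4 Pa.
CL = W/(q·S) = 3404.1 / (917.4 × 10.7) = 0.3468.

CL = 0.347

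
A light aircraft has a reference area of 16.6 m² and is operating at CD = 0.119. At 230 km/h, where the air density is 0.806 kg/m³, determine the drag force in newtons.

Convert speed: v = 230 km/h ÷ 3.6 = 63.89 m/s.
Dynamic pressure q = ½ρv² = ½ × 0.806 × 63.89² = 1645 Pa.
D = q·S·CD = 1645 × 16.6 × 0.119 = 3250 N

D = 3250 N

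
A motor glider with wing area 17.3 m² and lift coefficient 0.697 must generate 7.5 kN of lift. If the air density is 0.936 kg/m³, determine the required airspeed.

v = 36.5 m/s

L = ½ρv²S·CL ⇒ v = √(2L/(ρ·S·CL))
v = √(2 × 7500 / (0.936 × 17.3 × 0.697)) = √1329 = 36.5 m/s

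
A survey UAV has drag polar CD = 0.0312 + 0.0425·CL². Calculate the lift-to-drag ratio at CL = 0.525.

CD = 0.0312 + 0.0425 × 0.525² = 0.04291
L/D = CL/CD = 0.525 / 0.04291 = 12.2

L/D = 12.2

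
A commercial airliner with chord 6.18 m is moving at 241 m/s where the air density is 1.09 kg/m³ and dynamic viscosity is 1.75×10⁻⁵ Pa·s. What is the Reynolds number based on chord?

Re = ρ·v·c/μ = 1.09 × 241 × 6.18 / (1.75×10⁻⁵) = 9.28×10^7

Re = 9.28×10^7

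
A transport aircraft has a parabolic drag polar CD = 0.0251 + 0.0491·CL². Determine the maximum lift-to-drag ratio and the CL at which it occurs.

(L/D)max = 14.2, at CL = 0.715

For CD = CD0 + K·CL², (L/D)max occurs at CL* = √(CD0/K) and equals 1/(2√(K·CD0)).
(L/D)max = 1/(2√(0.0491 × 0.0251)) = 1/(2 × 0.03511) = 14.2
CL* = √(0.0251/0.0491) = 0.715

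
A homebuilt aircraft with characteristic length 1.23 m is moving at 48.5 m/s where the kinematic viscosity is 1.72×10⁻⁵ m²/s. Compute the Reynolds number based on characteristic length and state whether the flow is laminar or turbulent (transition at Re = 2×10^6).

Re = v·c/ν = 48.5 × 1.23 / (1.72×10⁻⁵) = 3.47×10^6
Since 3.47×10^6 > 2×10^6, the flow is turbulent.

Re = 3.47×10^6 (turbulent)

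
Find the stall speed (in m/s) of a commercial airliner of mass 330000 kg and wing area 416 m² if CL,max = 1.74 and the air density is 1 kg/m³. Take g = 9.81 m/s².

V_stall = 94.6 m/s

Stall occurs when L = W at CL,max. W = mg = 330000 × 9.81 = 3.237×10^6 N.
V_stall = √(2W/(ρ·S·CL,max)) = √(2 × 3.237×10^6 / (1 × 416 × 1.74))
V_stall = √8945 = 94.6 m/s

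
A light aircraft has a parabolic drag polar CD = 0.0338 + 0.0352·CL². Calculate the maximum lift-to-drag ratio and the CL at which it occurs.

For CD = CD0 + K·CL², (L/D)max occurs at CL* = √(CD0/K) and equals 1/(2√(K·CD0)).
(L/D)max = 1/(2√(0.0352 × 0.0338)) = 1/(2 × 0.03449) = 14.5
CL* = √(0.0338/0.0352) = 0.98

(L/D)max = 14.5, at CL = 0.98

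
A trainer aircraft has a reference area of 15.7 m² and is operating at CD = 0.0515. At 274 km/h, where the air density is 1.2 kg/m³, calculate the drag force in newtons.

Convert speed: v = 274 km/h ÷ 3.6 = 76.11 m/s.
D = ½ρv²S·CD = ½ × 1.2 × 76.11² × 15.7 × 0.0515 = 2810 N

D = 2810 N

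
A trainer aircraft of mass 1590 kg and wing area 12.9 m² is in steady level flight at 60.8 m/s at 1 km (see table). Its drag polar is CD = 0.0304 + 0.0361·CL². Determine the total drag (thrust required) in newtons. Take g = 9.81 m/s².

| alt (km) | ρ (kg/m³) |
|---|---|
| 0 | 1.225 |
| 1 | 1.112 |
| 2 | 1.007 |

At 1 km, from the table: ρ = 1.112 kg/m³.
Weight W = mg = 1590 × 9.81 = 15598 N; in level flight L = W.
Dynamic pressure q = 0.5 × 1.112 × 60.8² = 2055 Pa.
CL = 2W/(ρv²S) = 2×15598/(1.112×60.8²×12.9) = 0.5883.
CD = 0.0304 + 0.0361 × 0.5883² = 0.04289.
D = q·S·CD = 2055 × 12.9 × 0.04289 = 1137 N

D = 1140 N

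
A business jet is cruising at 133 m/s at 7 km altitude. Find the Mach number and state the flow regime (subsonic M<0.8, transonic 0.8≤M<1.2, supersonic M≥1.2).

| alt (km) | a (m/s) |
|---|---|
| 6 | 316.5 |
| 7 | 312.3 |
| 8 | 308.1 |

At 7 km, from the table: a = 312.3 m/s.
M = v/a = 133 / 312.3 = 0.426
M = 0.426 → subsonic.

M = 0.426 (subsonic)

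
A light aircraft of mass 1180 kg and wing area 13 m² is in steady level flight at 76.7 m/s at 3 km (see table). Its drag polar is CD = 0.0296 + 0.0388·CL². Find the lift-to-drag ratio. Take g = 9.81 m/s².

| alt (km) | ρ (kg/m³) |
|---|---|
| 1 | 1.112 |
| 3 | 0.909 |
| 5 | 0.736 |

At 3 km, from the table: ρ = 0.909 kg/m³.
In steady level flight, lift balances weight: W = mg = 1180 × 9.81 = 11576 N.
q = ½ρv² = ½ × 0.909 × 76.7² = 2674 Pa.
CL = W/(q·S) = 11576 / (2674 × 13) = 0.333.
CD = 0.0296 + 0.0388 × 0.333² = 0.0339.
L/D = CL/CD = 0.333 / 0.0339 = 9.82

L/D = 9.82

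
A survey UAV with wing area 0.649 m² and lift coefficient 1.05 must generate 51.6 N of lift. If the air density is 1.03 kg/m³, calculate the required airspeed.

L = ½ρv²S·CL ⇒ v = √(2L/(ρ·S·CL))
v = √(2 × 51.6 / (1.03 × 0.649 × 1.05)) = √147 = 12.1 m/s

v = 12.1 m/s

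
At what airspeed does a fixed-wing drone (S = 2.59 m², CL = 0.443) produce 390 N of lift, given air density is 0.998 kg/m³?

L = ½ρv²S·CL ⇒ v = √(2L/(ρ·S·CL))
v = √(2 × 390 / (0.998 × 2.59 × 0.443)) = √681.2 = 26.1 m/s

v = 26.1 m/s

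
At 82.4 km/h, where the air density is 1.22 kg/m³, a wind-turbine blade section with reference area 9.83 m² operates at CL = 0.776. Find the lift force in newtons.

L = 2440 N

Convert speed: v = 82.4 km/h ÷ 3.6 = 22.89 m/s.
Dynamic pressure q = ½ρv² = ½ × 1.22 × 22.89² = 319.6 Pa.
L = q·S·CL = 319.6 × 9.83 × 0.776 = 2440 N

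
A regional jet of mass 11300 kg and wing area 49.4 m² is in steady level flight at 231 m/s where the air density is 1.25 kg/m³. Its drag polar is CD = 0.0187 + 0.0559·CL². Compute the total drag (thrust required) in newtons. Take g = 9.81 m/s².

Weight W = mg = 11300 × 9.81 = 1.1085×10^5 N; in level flight L = W.
Dynamic pressure q = 0.5 × 1.25 × 231² = 33350 Pa.
CL = 2W/(ρv²S) = 2×1.1085×10^5/(1.25×231²×49.4) = 0.06728.
CD = 0.0187 + 0.0559 × 0.06728² = 0.01895.
D = q·S·CD = 33350 × 49.4 × 0.01895 = 31230 N

D = 31200 N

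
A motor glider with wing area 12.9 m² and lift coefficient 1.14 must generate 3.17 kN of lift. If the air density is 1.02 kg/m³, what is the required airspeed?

L = ½ρv²S·CL ⇒ v = √(2L/(ρ·S·CL))
v = √(2 × 3170 / (1.02 × 12.9 × 1.14)) = √422.7 = 20.6 m/s

v = 20.6 m/s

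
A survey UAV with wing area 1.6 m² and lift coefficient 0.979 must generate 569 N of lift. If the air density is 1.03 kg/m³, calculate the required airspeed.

v = 26.6 m/s

L = ½ρv²S·CL ⇒ v = √(2L/(ρ·S·CL))
v = √(2 × 569 / (1.03 × 1.6 × 0.979)) = √705.3 = 26.6 m/s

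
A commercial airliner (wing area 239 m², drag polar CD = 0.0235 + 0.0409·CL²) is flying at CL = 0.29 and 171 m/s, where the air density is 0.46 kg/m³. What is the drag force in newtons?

CD = 0.0235 + 0.0409 × 0.29² = 0.02694
D = ½ρv²S·CD = ½ × 0.46 × 171² × 239 × 0.02694 = 43300 N

D = 43300 N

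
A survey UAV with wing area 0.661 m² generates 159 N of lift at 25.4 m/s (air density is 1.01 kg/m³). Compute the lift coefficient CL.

From L = ½ρv²S·CL, rearranging gives CL = 2L/(ρv²S).
CL = 2 × 159 / (1.01 × 25.4² × 0.661) = 0.738

CL = 0.738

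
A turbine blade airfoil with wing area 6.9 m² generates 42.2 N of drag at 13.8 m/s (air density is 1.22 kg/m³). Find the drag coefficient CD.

CD = 0.0526

From D = ½ρv²S·CD, rearranging gives CD = 2D/(ρv²S).
CD = 2 × 42.2 / (1.22 × 13.8² × 6.9) = 0.0526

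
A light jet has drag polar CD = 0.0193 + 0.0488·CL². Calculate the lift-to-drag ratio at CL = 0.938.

L/D = 15.1

CD = 0.0193 + 0.0488 × 0.938² = 0.06224
L/D = CL/CD = 0.938 / 0.06224 = 15.1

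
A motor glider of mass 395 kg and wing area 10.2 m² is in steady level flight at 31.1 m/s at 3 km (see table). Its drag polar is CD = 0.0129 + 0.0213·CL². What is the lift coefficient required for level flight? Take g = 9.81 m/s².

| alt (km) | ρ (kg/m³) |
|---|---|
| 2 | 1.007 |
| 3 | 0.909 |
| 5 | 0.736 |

At 3 km, from the table: ρ = 0.909 kg/m³.
Level flight ⇒ L = W = m·g = 395 × 9.81 = 3875 N.
q = ½ρv² = ½ × 0.909 × 31.1² = 439.6 Pa.
CL = 2W/(ρv²S) = 2×3875/(0.909×31.1²×10.2) = 0.8642.

CL = 0.864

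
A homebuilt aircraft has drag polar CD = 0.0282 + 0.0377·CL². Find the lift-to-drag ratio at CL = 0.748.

L/D = 15.2

CD = 0.0282 + 0.0377 × 0.748² = 0.04929
L/D = CL/CD = 0.748 / 0.04929 = 15.2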